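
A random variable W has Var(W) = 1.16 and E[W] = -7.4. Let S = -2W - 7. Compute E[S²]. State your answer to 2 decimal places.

E[-2W - 7] = -2·-7.4 − 7 = 7.8
Var(-2W - 7) = (-2)²·1.16 = 4.64
E[S²] = Var(S) + (E[S])² = 4.64 + (7.8)² = 65.48

65.48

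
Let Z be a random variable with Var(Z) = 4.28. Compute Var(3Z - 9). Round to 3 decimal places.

38.520

Var(3Z - 9) = (3)²·Var(Z) = 9·4.28 = 38.52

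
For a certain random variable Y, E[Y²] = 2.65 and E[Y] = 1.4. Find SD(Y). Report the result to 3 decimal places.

0.831

Var(Y) = 2.65 − (1.4)² = 0.69
SD(Y) = √0.69 ≈ 0.831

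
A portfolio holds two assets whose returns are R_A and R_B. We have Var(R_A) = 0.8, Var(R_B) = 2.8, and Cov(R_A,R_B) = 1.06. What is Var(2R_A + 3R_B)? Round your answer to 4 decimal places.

Var(2R_A + 3R_B) = (2)²·Var(R_A) + (3)²·Var(R_B) + 2·(2)·(3)·Cov(R_A,R_B)
= 4·0.8 + 9·2.8 + 12·1.06 = 41.12

41.1200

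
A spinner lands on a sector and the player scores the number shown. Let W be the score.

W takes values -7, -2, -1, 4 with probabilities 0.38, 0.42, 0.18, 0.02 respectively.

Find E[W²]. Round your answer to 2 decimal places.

E[W²] = (-7)²(0.38) + (-2)²(0.42) + (-1)²(0.18) + (4)²(0.02) = 20.8

20.80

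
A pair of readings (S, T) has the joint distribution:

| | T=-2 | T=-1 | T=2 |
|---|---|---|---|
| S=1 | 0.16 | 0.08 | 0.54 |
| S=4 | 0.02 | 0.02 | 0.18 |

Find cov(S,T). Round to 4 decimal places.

E[S] = 1.66,  E[T] = 0.98
E[ST] = 1.88
cov(S,T) = E[ST] − E[S]E[T] = 1.88 − (1.66)(0.98) = 0.2532

0.2532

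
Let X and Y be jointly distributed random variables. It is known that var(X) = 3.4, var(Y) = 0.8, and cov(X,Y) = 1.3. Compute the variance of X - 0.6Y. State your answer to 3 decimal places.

var(X - 0.6Y) = (1)²·var(X) + (-0.6)²·var(Y) + 2·(1)·(-0.6)·cov(X,Y)
= 1·3.4 + 0.36·0.8 + -1.2·1.3 = 2.128

2.128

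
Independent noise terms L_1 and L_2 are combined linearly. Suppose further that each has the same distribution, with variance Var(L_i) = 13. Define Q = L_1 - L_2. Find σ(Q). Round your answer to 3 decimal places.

5.099

By independence, Var(Q) = (1)²Var(L_1) + (-1)²Var(L_2)
= (1)²·13 + (-1)²·13 = 26
σ(Q) = √26 ≈ 5.099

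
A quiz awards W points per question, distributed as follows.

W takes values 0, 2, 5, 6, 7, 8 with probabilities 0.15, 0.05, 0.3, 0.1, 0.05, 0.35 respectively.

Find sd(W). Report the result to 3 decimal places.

E[W] = (0)(0.15) + (2)(0.05) + (5)(0.3) + (6)(0.1) + (7)(0.05) + (8)(0.35) = 5.35
E[W²] = (0)²(0.15) + (2)²(0.05) + (5)²(0.3) + (6)²(0.1) + (7)²(0.05) + (8)²(0.35) = 36.15
V(W) = E[W²] − (E[W])² = 36.15 − (5.35)² = 7.5275
sd(W) = √7.5275 ≈ 2.744

2.744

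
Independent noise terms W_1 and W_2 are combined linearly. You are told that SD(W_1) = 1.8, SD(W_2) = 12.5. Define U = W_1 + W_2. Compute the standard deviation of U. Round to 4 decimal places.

V(W_1) = 3.24, V(W_2) = 156.25
By independence, V(U) = (1)²V(W_1) + (1)²V(W_2)
= (1)²·3.24 + (1)²·156.25 = 159.49
SD(U) = √159.49 ≈ 12.6289

12.6289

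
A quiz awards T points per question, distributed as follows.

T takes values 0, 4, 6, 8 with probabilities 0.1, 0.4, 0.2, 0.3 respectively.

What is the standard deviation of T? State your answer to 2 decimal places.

E[T] = (0)(0.1) + (4)(0.4) + (6)(0.2) + (8)(0.3) = 5.2
E[T²] = (0)²(0.1) + (4)²(0.4) + (6)²(0.2) + (8)²(0.3) = 32.8
Var(T) = E[T²] − (E[T])² = 32.8 − (5.2)² = 5.76
sd(T) = √5.76 ≈ 2.40

2.40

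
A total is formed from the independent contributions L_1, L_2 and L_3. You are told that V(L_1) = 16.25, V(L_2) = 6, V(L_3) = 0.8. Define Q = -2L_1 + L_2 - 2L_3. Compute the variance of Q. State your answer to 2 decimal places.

By independence, V(Q) = (-2)²V(L_1) + (1)²V(L_2) + (-2)²V(L_3)
= (-2)²·16.25 + (1)²·6 + (-2)²·0.8 = 74.2

74.20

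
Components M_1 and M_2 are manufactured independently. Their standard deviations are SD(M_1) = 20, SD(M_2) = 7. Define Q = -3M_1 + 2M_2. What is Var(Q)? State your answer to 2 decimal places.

Var(M_1) = 400, Var(M_2) = 49
By independence, Var(Q) = (-3)²Var(M_1) + (2)²Var(M_2)
= (-3)²·400 + (2)²·49 = 3796

3796.00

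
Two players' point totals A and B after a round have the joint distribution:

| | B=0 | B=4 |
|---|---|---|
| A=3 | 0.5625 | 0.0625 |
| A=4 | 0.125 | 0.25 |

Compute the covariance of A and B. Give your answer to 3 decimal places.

E[A] = 3.375,  E[B] = 1.25
E[AB] = 4.75
Cov(A,B) = E[AB] − E[A]E[B] = 4.75 − (3.375)(1.25) = 0.53125

0.531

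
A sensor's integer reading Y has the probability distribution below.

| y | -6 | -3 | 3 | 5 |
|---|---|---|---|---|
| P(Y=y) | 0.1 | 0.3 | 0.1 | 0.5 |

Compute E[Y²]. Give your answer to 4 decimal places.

19.7000

E[Y²] = (-6)²(0.1) + (-3)²(0.3) + (3)²(0.1) + (5)²(0.5) = 19.7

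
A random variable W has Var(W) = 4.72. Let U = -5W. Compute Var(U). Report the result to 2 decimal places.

Var(-5W) = (-5)²·Var(W) = 25·4.72 = 118

118.00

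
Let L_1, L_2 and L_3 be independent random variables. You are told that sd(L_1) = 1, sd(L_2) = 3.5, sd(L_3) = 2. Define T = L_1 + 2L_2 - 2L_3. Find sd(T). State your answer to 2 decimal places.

Var(L_1) = 1, Var(L_2) = 12.25, Var(L_3) = 4
By independence, Var(T) = (1)²Var(L_1) + (2)²Var(L_2) + (-2)²Var(L_3)
= (1)²·1 + (2)²·12.25 + (-2)²·4 = 66
sd(T) = √66 ≈ 8.12

8.12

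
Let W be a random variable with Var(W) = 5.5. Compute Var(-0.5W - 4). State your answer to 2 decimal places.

1.38

Var(-0.5W - 4) = (-0.5)²·Var(W) = 0.25·5.5 = 1.375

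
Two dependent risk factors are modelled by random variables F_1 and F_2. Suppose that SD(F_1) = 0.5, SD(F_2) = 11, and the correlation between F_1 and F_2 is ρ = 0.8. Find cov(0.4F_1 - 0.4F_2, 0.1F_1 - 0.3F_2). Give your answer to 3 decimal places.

Var(F_1) = (0.5)² = 0.25;  Var(F_2) = (11)² = 121
cov(F_1,F_2) = ρ·SD(F_1)·SD(F_2) = 0.8·0.5·11 = 4.4
cov(0.4F_1 - 0.4F_2, 0.1F_1 - 0.3F_2) = (0.4)(0.1)Var(F_1) + (-0.4)(-0.3)Var(F_2) + [(0.4)(-0.3) + (-0.4)(0.1)]cov(F_1,F_2)
= 0.04·0.25 + 0.12·121 + -0.16·4.4 = 13.826

13.826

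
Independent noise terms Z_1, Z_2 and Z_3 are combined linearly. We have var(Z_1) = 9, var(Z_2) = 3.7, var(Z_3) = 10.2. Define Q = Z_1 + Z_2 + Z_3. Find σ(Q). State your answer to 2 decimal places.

4.79

By independence, var(Q) = (1)²var(Z_1) + (1)²var(Z_2) + (1)²var(Z_3)
= (1)²·9 + (1)²·3.7 + (1)²·10.2 = 22.9
σ(Q) = √22.9 ≈ 4.79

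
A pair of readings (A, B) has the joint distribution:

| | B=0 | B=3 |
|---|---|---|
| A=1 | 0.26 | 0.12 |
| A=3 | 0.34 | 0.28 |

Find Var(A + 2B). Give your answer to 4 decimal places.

10.3504

E[A] = 2.24,  E[B] = 1.2,  E[AB] = 2.88
Var(A) = 5.96 − (2.24)² = 0.9424;  Var(B) = 3.6 − (1.2)² = 2.16
Cov(A,B) = 2.88 − (2.24)(1.2) = 0.192
Var(A + 2B) = (1)²·0.9424 + (2)²·2.16 + 2·(1)·(2)·0.192 = 10.3504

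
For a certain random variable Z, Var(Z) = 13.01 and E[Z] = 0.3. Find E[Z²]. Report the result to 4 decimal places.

13.1000

E[Z²] = Var(Z) + (E[Z])² = 13.01 + (0.3)² = 13.1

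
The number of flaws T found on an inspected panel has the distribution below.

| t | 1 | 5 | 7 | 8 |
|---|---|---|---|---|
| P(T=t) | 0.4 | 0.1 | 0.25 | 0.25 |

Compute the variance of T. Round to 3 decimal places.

9.528

E[T] = (1)(0.4) + (5)(0.1) + (7)(0.25) + (8)(0.25) = 4.65
E[T²] = (1)²(0.4) + (5)²(0.1) + (7)²(0.25) + (8)²(0.25) = 31.15
var(T) = E[T²] − (E[T])² = 31.15 − (4.65)² = 9.5275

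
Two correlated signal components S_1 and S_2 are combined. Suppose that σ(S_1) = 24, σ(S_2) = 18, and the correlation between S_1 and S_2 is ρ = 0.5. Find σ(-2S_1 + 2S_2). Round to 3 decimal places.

var(S_1) = (24)² = 576;  var(S_2) = (18)² = 324
cov(S_1,S_2) = ρ·σ(S_1)·σ(S_2) = 0.5·24·18 = 216
var(-2S_1 + 2S_2) = (-2)²·var(S_1) + (2)²·var(S_2) + 2·(-2)·(2)·cov(S_1,S_2)
= 4·576 + 4·324 + -8·216 = 1872
σ(-2S_1 + 2S_2) = √1872 ≈ 43.267

43.267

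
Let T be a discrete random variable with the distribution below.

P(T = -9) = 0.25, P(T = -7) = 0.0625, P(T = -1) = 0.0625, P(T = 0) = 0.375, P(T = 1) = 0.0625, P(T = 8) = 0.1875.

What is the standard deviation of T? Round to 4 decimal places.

5.8333

E[T] = (-9)(0.25) + (-7)(0.0625) + (-1)(0.0625) + (0)(0.375) + (1)(0.0625) + (8)(0.1875) = -1.1875
E[T²] = (-9)²(0.25) + (-7)²(0.0625) + (-1)²(0.0625) + (0)²(0.375) + (1)²(0.0625) + (8)²(0.1875) = 35.4375
Var(T) = E[T²] − (E[T])² = 35.4375 − (-1.1875)² = 34.02734375
σ(T) = √34.02734375 ≈ 5.8333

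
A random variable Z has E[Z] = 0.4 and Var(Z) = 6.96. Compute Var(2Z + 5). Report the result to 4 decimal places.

27.8400

Var(2Z + 5) = (2)²·Var(Z) = 4·6.96 = 27.84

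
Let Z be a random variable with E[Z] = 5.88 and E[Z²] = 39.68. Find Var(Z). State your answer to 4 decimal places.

Var(Z) = 39.68 − (5.88)² = 5.1056

5.1056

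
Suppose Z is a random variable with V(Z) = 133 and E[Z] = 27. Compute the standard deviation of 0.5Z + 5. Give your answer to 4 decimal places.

5.7663

V(0.5Z + 5) = (0.5)²·133 = 33.25
SD(0.5Z + 5) = √33.25 ≈ 5.7663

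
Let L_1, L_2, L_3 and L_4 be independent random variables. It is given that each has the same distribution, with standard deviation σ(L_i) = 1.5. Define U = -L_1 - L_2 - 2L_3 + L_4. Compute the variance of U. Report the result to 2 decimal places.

Var(L_i) = (1.5)² = 2.25
By independence, Var(U) = (-1)²Var(L_1) + (-1)²Var(L_2) + (-2)²Var(L_3) + (1)²Var(L_4)
= (-1)²·2.25 + (-1)²·2.25 + (-2)²·2.25 + (1)²·2.25 = 15.75

15.75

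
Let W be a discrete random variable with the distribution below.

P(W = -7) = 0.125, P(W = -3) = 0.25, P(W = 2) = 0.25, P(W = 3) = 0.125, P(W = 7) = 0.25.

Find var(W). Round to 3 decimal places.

E[W] = (-7)(0.125) + (-3)(0.25) + (2)(0.25) + (3)(0.125) + (7)(0.25) = 1
E[W²] = (-7)²(0.125) + (-3)²(0.25) + (2)²(0.25) + (3)²(0.125) + (7)²(0.25) = 22.75
var(W) = E[W²] − (E[W])² = 22.75 − (1)² = 21.75

21.750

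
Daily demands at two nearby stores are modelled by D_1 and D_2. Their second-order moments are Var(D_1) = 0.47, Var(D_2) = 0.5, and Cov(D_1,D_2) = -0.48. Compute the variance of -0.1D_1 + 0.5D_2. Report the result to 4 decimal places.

Var(-0.1D_1 + 0.5D_2) = (-0.1)²·Var(D_1) + (0.5)²·Var(D_2) + 2·(-0.1)·(0.5)·Cov(D_1,D_2)
= 0.01·0.47 + 0.25·0.5 + -0.1·-0.48 = 0.1777

0.1777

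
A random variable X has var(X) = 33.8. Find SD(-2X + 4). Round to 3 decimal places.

11.628

var(-2X + 4) = (-2)²·33.8 = 135.2
SD(-2X + 4) = √135.2 ≈ 11.628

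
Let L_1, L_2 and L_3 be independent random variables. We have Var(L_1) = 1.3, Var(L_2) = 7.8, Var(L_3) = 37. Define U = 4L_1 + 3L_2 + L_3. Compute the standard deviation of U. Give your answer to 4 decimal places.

By independence, Var(U) = (4)²Var(L_1) + (3)²Var(L_2) + (1)²Var(L_3)
= (4)²·1.3 + (3)²·7.8 + (1)²·37 = 128
SD(U) = √128 ≈ 11.3137

11.3137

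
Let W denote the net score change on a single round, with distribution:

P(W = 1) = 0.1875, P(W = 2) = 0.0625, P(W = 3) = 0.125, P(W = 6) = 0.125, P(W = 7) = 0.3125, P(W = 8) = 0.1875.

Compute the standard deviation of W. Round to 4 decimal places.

2.6663

E[W] = (1)(0.1875) + (2)(0.0625) + (3)(0.125) + (6)(0.125) + (7)(0.3125) + (8)(0.1875) = 5.125
E[W²] = (1)²(0.1875) + (2)²(0.0625) + (3)²(0.125) + (6)²(0.125) + (7)²(0.3125) + (8)²(0.1875) = 33.375
V(W) = E[W²] − (E[W])² = 33.375 − (5.125)² = 7.109375
sd(W) = √7.109375 ≈ 2.6663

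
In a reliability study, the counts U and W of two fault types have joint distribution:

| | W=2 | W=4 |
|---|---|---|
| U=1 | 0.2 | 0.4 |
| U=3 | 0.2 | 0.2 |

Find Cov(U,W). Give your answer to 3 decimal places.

E[U] = 1.8,  E[W] = 3.2
E[UW] = 5.6
Cov(U,W) = E[UW] − E[U]E[W] = 5.6 − (1.8)(3.2) = -0.16

-0.160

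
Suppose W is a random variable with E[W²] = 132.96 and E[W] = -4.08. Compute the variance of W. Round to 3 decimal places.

116.314

V(W) = 132.96 − (-4.08)² = 116.3136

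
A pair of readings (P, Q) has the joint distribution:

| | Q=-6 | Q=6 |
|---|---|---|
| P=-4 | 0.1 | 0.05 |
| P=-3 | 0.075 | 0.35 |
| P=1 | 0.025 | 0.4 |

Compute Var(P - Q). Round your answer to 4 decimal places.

E[P] = -1.45,  E[Q] = 3.6,  E[PQ] = -1.5
Var(P) = 6.65 − (-1.45)² = 4.5475;  Var(Q) = 36 − (3.6)² = 23.04
Cov(P,Q) = -1.5 − (-1.45)(3.6) = 3.72
Var(P - Q) = (1)²·4.5475 + (-1)²·23.04 + 2·(1)·(-1)·3.72 = 20.1475

20.1475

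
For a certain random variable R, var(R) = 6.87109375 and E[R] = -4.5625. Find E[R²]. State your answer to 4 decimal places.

27.6875

E[R²] = var(R) + (E[R])² = 6.87109375 + (-4.5625)² = 27.6875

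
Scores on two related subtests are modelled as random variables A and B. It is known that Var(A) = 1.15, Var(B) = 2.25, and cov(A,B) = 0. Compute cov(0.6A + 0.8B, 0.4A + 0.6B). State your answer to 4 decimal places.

cov(0.6A + 0.8B, 0.4A + 0.6B) = (0.6)(0.4)Var(A) + (0.8)(0.6)Var(B) + [(0.6)(0.6) + (0.8)(0.4)]cov(A,B)
= 0.24·1.15 + 0.48·2.25 + 0.68·0 = 1.356

1.3560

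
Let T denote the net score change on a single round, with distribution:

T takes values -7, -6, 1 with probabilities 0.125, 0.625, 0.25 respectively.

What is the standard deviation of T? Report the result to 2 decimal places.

E[T] = (-7)(0.125) + (-6)(0.625) + (1)(0.25) = -4.375
E[T²] = (-7)²(0.125) + (-6)²(0.625) + (1)²(0.25) = 28.875
Var(T) = E[T²] − (E[T])² = 28.875 − (-4.375)² = 9.734375
sd(T) = √9.734375 ≈ 3.12

3.12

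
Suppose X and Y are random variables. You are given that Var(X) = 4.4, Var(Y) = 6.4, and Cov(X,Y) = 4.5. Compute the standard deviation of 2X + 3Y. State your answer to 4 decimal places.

11.3666

Var(2X + 3Y) = (2)²·Var(X) + (3)²·Var(Y) + 2·(2)·(3)·Cov(X,Y)
= 4·4.4 + 9·6.4 + 12·4.5 = 129.2
SD(2X + 3Y) = √129.2 ≈ 11.3666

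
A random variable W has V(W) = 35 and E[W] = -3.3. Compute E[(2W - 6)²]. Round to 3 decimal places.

E[2W - 6] = 2·-3.3 − 6 = -12.6
V(2W - 6) = (2)²·35 = 140
E[(2W - 6)²] = V((2W - 6)) + (E[(2W - 6)])² = 140 + (-12.6)² = 298.76

298.760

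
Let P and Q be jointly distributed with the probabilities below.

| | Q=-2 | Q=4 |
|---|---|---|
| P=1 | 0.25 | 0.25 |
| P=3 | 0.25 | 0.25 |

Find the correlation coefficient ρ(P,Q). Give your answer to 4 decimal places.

E[P] = 2,  E[Q] = 1
E[PQ] = 2
Cov(P,Q) = E[PQ] − E[P]E[Q] = 2 − (2)(1) = 0
Var(P) = 1,  Var(Q) = 9
ρ = 0 / √(1·9) ≈ 0.0000

0.0000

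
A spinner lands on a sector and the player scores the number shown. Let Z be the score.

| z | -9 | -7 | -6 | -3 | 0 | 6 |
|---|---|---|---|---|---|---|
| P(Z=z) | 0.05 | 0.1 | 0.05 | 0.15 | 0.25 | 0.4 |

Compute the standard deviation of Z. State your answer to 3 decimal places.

E[Z] = (-9)(0.05) + (-7)(0.1) + (-6)(0.05) + (-3)(0.15) + (0)(0.25) + (6)(0.4) = 0.5
E[Z²] = (-9)²(0.05) + (-7)²(0.1) + (-6)²(0.05) + (-3)²(0.15) + (0)²(0.25) + (6)²(0.4) = 26.5
Var(Z) = E[Z²] − (E[Z])² = 26.5 − (0.5)² = 26.25
SD(Z) = √26.25 ≈ 5.123

5.123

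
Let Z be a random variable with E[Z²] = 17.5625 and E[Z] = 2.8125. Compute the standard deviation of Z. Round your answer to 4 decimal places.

3.1068

var(Z) = 17.5625 − (2.8125)² = 9.65234375
SD(Z) = √9.65234375 ≈ 3.1068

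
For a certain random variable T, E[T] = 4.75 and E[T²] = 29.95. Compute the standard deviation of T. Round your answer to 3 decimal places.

2.718

V(T) = 29.95 − (4.75)² = 7.3875
sd(T) = √7.3875 ≈ 2.718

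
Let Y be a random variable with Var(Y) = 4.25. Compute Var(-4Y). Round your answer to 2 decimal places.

68.00

Var(-4Y) = (-4)²·Var(Y) = 16·4.25 = 68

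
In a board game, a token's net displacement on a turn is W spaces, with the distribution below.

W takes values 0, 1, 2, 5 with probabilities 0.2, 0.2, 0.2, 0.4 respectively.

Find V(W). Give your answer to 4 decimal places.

E[W] = (0)(0.2) + (1)(0.2) + (2)(0.2) + (5)(0.4) = 2.6
E[W²] = (0)²(0.2) + (1)²(0.2) + (2)²(0.2) + (5)²(0.4) = 11
V(W) = E[W²] − (E[W])² = 11 − (2.6)² = 4.24

4.2400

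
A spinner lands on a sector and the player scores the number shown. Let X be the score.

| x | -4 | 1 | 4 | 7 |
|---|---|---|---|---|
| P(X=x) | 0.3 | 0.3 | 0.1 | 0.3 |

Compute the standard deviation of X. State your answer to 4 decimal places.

E[X] = (-4)(0.3) + (1)(0.3) + (4)(0.1) + (7)(0.3) = 1.6
E[X²] = (-4)²(0.3) + (1)²(0.3) + (4)²(0.1) + (7)²(0.3) = 21.4
var(X) = E[X²] − (E[X])² = 21.4 − (1.6)² = 18.84
SD(X) = √18.84 ≈ 4.3405

4.3405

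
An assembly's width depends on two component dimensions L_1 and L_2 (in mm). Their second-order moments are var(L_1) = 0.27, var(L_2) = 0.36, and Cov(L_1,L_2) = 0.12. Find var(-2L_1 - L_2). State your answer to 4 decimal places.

var(-2L_1 - L_2) = (-2)²·var(L_1) + (-1)²·var(L_2) + 2·(-2)·(-1)·Cov(L_1,L_2)
= 4·0.27 + 1·0.36 + 4·0.12 = 1.92

1.9200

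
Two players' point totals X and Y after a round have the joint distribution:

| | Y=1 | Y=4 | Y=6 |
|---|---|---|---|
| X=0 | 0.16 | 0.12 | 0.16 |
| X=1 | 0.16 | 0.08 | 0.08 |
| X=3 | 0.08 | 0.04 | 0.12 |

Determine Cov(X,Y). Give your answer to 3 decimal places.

0.179

E[X] = 1.04,  E[Y] = 3.52
E[XY] = 3.84
Cov(X,Y) = E[XY] − E[X]E[Y] = 3.84 − (1.04)(3.52) = 0.1792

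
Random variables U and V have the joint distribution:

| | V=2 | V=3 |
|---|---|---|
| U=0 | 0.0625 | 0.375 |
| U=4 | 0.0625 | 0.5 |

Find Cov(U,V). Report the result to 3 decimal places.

0.031

E[U] = 2.25,  E[V] = 2.875
E[UV] = 6.5
Cov(U,V) = E[UV] − E[U]E[V] = 6.5 − (2.25)(2.875) = 0.03125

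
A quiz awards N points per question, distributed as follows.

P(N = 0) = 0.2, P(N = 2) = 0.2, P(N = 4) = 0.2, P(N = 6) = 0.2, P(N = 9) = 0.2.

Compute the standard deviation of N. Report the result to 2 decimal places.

3.12

E[N] = (0)(0.2) + (2)(0.2) + (4)(0.2) + (6)(0.2) + (9)(0.2) = 4.2
E[N²] = (0)²(0.2) + (2)²(0.2) + (4)²(0.2) + (6)²(0.2) + (9)²(0.2) = 27.4
Var(N) = E[N²] − (E[N])² = 27.4 − (4.2)² = 9.76
sd(N) = √9.76 ≈ 3.12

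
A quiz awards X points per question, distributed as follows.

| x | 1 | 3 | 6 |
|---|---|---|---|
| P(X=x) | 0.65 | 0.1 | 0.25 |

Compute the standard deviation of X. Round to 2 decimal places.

2.13

E[X] = (1)(0.65) + (3)(0.1) + (6)(0.25) = 2.45
E[X²] = (1)²(0.65) + (3)²(0.1) + (6)²(0.25) = 10.55
var(X) = E[X²] − (E[X])² = 10.55 − (2.45)² = 4.5475
SD(X) = √4.5475 ≈ 2.13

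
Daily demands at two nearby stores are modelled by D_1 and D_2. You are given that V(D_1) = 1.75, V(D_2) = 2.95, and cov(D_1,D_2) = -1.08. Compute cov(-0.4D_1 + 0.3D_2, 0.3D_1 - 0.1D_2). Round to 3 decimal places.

-0.439

cov(-0.4D_1 + 0.3D_2, 0.3D_1 - 0.1D_2) = (-0.4)(0.3)V(D_1) + (0.3)(-0.1)V(D_2) + [(-0.4)(-0.1) + (0.3)(0.3)]cov(D_1,D_2)
= -0.12·1.75 + -0.03·2.95 + 0.13·-1.08 = -0.4389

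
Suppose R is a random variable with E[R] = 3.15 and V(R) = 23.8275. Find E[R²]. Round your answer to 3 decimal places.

33.750

E[R²] = V(R) + (E[R])² = 23.8275 + (3.15)² = 33.75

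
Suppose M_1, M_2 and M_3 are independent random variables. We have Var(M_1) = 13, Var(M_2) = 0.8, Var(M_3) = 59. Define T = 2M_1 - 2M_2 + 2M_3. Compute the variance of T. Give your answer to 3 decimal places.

By independence, Var(T) = (2)²Var(M_1) + (-2)²Var(M_2) + (2)²Var(M_3)
= (2)²·13 + (-2)²·0.8 + (2)²·59 = 291.2

291.200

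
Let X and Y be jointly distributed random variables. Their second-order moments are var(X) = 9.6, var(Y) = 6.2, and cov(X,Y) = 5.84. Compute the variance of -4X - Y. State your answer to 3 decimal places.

206.520

var(-4X - Y) = (-4)²·var(X) + (-1)²·var(Y) + 2·(-4)·(-1)·cov(X,Y)
= 16·9.6 + 1·6.2 + 8·5.84 = 206.52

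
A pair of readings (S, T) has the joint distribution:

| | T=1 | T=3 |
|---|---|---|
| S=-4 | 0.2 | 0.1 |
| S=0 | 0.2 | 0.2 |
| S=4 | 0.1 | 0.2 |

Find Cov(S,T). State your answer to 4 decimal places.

0.8000

E[S] = 0,  E[T] = 2
E[ST] = 0.8
Cov(S,T) = E[ST] − E[S]E[T] = 0.8 − (0)(2) = 0.8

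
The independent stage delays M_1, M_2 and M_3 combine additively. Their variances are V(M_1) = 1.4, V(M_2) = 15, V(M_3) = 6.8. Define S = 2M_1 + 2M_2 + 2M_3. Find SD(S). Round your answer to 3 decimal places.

9.633

By independence, V(S) = (2)²V(M_1) + (2)²V(M_2) + (2)²V(M_3)
= (2)²·1.4 + (2)²·15 + (2)²·6.8 = 92.8
SD(S) = √92.8 ≈ 9.633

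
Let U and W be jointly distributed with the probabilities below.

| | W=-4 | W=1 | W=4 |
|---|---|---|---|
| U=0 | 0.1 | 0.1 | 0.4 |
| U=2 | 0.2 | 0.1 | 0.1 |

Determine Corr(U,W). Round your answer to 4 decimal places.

E[U] = 0.8,  E[W] = 1
E[UW] = -0.6
Cov(U,W) = E[UW] − E[U]E[W] = -0.6 − (0.8)(1) = -1.4
var(U) = 0.96,  var(W) = 12
ρ = -1.4 / √(0.96·12) ≈ -0.4125

-0.4125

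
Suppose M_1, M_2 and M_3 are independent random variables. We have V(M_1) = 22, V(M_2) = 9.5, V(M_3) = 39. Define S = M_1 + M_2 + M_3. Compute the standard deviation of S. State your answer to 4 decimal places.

By independence, V(S) = (1)²V(M_1) + (1)²V(M_2) + (1)²V(M_3)
= (1)²·22 + (1)²·9.5 + (1)²·39 = 70.5
sd(S) = √70.5 ≈ 8.3964

8.3964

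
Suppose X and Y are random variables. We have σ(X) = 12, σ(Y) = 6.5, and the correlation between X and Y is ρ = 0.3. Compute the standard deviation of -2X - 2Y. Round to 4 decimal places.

V(X) = (12)² = 144;  V(Y) = (6.5)² = 42.25
Cov(X,Y) = ρ·σ(X)·σ(Y) = 0.3·12·6.5 = 23.4
V(-2X - 2Y) = (-2)²·V(X) + (-2)²·V(Y) + 2·(-2)·(-2)·Cov(X,Y)
= 4·144 + 4·42.25 + 8·23.4 = 932.2
σ(-2X - 2Y) = √932.2 ≈ 30.5320

30.5320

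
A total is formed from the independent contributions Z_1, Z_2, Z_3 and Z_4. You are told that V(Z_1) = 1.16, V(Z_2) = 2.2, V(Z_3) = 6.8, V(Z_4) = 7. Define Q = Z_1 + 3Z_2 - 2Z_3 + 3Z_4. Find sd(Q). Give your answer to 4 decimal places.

By independence, V(Q) = (1)²V(Z_1) + (3)²V(Z_2) + (-2)²V(Z_3) + (3)²V(Z_4)
= (1)²·1.16 + (3)²·2.2 + (-2)²·6.8 + (3)²·7 = 111.16
sd(Q) = √111.16 ≈ 10.5432

10.5432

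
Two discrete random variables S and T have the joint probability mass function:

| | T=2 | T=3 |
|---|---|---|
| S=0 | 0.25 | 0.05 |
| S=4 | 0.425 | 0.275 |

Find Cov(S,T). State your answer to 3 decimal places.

0.190

E[S] = 2.8,  E[T] = 2.325
E[ST] = 6.7
Cov(S,T) = E[ST] − E[S]E[T] = 6.7 − (2.8)(2.325) = 0.19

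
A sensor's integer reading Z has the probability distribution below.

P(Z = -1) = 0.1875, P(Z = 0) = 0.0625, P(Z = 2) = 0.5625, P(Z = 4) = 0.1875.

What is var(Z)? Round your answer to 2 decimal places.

2.59

E[Z] = (-1)(0.1875) + (0)(0.0625) + (2)(0.5625) + (4)(0.1875) = 1.6875
E[Z²] = (-1)²(0.1875) + (0)²(0.0625) + (2)²(0.5625) + (4)²(0.1875) = 5.4375
var(Z) = E[Z²] − (E[Z])² = 5.4375 − (1.6875)² = 2.58984375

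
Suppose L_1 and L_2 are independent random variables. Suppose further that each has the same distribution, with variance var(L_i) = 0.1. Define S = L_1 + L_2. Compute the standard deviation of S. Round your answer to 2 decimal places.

By independence, var(S) = (1)²var(L_1) + (1)²var(L_2)
= (1)²·0.1 + (1)²·0.1 = 0.2
SD(S) = √0.2 ≈ 0.45

0.45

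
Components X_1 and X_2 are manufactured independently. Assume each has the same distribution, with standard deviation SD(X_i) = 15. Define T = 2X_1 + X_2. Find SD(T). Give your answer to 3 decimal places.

V(X_i) = (15)² = 225
By independence, V(T) = (2)²V(X_1) + (1)²V(X_2)
= (2)²·225 + (1)²·225 = 1125
SD(T) = √1125 ≈ 33.541

33.541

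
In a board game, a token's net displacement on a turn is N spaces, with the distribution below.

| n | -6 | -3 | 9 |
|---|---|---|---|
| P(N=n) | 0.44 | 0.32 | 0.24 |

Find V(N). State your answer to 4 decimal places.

E[N] = (-6)(0.44) + (-3)(0.32) + (9)(0.24) = -1.44
E[N²] = (-6)²(0.44) + (-3)²(0.32) + (9)²(0.24) = 38.16
V(N) = E[N²] − (E[N])² = 38.16 − (-1.44)² = 36.0864

36.0864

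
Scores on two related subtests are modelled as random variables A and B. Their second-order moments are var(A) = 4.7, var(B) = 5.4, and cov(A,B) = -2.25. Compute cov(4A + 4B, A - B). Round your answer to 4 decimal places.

-2.8000

cov(4A + 4B, A - B) = (4)(1)var(A) + (4)(-1)var(B) + [(4)(-1) + (4)(1)]cov(A,B)
= 4·4.7 + -4·5.4 + 0·-2.25 = -2.8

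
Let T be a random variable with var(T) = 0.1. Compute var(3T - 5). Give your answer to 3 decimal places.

0.900

var(3T - 5) = (3)²·var(T) = 9·0.1 = 0.9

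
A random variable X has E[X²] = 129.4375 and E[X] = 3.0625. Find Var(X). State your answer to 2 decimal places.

120.06

Var(X) = 129.4375 − (3.0625)² = 120.05859375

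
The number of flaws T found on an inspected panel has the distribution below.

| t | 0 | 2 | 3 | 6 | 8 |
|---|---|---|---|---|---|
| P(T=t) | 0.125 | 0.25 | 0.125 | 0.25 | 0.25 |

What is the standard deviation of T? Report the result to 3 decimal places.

2.826

E[T] = (0)(0.125) + (2)(0.25) + (3)(0.125) + (6)(0.25) + (8)(0.25) = 4.375
E[T²] = (0)²(0.125) + (2)²(0.25) + (3)²(0.125) + (6)²(0.25) + (8)²(0.25) = 27.125
Var(T) = E[T²] − (E[T])² = 27.125 − (4.375)² = 7.984375
σ(T) = √7.984375 ≈ 2.826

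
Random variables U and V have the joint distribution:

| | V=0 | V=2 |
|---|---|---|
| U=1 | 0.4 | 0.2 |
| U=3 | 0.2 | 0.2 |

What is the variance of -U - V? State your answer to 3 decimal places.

2.240

E[U] = 1.8,  E[V] = 0.8,  E[UV] = 1.6
var(U) = 4.2 − (1.8)² = 0.96;  var(V) = 1.6 − (0.8)² = 0.96
Cov(U,V) = 1.6 − (1.8)(0.8) = 0.16
var(-U - V) = (-1)²·0.96 + (-1)²·0.96 + 2·(-1)·(-1)·0.16 = 2.24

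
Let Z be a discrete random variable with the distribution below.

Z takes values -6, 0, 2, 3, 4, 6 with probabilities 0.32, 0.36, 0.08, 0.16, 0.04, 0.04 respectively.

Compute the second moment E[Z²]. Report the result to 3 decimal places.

E[Z²] = (-6)²(0.32) + (0)²(0.36) + (2)²(0.08) + (3)²(0.16) + (4)²(0.04) + (6)²(0.04) = 15.36

15.360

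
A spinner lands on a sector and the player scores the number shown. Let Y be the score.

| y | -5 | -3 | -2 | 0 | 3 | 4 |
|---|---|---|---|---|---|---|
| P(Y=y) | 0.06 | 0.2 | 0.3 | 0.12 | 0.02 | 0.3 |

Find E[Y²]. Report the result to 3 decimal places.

E[Y²] = (-5)²(0.06) + (-3)²(0.2) + (-2)²(0.3) + (0)²(0.12) + (3)²(0.02) + (4)²(0.3) = 9.48

9.480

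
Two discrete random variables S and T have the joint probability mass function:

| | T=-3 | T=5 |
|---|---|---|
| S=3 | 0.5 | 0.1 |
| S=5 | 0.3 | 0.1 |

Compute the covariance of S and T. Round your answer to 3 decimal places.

0.320

E[S] = 3.8,  E[T] = -1.4
E[ST] = -5
Cov(S,T) = E[ST] − E[S]E[T] = -5 − (3.8)(-1.4) = 0.32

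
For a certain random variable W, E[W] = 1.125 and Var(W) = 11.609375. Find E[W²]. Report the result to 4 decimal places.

E[W²] = Var(W) + (E[W])² = 11.609375 + (1.125)² = 12.875

12.8750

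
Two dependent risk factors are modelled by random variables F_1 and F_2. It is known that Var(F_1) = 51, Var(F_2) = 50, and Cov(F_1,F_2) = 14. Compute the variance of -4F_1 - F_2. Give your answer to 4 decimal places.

Var(-4F_1 - F_2) = (-4)²·Var(F_1) + (-1)²·Var(F_2) + 2·(-4)·(-1)·Cov(F_1,F_2)
= 16·51 + 1·50 + 8·14 = 978

978.0000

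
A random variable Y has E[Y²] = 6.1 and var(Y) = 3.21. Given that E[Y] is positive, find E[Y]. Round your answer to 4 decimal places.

(E[Y])² = E[Y²] − var(Y) = 6.1 − 3.21 = 2.89
E[Y] = √2.89 = 1.7

1.7000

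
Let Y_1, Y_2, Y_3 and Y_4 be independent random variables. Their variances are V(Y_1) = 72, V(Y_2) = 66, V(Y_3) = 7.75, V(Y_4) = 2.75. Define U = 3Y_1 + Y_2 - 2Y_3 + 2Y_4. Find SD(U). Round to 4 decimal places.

By independence, V(U) = (3)²V(Y_1) + (1)²V(Y_2) + (-2)²V(Y_3) + (2)²V(Y_4)
= (3)²·72 + (1)²·66 + (-2)²·7.75 + (2)²·2.75 = 756
SD(U) = √756 ≈ 27.4955

27.4955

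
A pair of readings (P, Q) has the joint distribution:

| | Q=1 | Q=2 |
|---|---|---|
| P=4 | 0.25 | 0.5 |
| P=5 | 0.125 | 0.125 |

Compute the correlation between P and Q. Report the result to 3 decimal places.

-0.149

E[P] = 4.25,  E[Q] = 1.625
E[PQ] = 6.875
cov(P,Q) = E[PQ] − E[P]E[Q] = 6.875 − (4.25)(1.625) = -0.03125
Var(P) = 0.1875,  Var(Q) = 0.234375
ρ = -0.03125 / √(0.1875·0.234375) ≈ -0.149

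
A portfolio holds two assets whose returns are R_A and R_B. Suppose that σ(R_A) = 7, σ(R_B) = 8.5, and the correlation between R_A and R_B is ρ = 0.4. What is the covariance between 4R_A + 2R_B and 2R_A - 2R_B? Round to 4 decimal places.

7.8000

Var(R_A) = (7)² = 49;  Var(R_B) = (8.5)² = 72.25
cov(R_A,R_B) = ρ·σ(R_A)·σ(R_B) = 0.4·7·8.5 = 23.8
cov(4R_A + 2R_B, 2R_A - 2R_B) = (4)(2)Var(R_A) + (2)(-2)Var(R_B) + [(4)(-2) + (2)(2)]cov(R_A,R_B)
= 8·49 + -4·72.25 + -4·23.8 = 7.8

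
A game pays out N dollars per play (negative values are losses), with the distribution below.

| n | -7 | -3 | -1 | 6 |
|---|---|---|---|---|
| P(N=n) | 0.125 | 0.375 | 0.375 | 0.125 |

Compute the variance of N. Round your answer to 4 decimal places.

E[N] = (-7)(0.125) + (-3)(0.375) + (-1)(0.375) + (6)(0.125) = -1.625
E[N²] = (-7)²(0.125) + (-3)²(0.375) + (-1)²(0.375) + (6)²(0.125) = 14.375
V(N) = E[N²] − (E[N])² = 14.375 − (-1.625)² = 11.734375

11.7344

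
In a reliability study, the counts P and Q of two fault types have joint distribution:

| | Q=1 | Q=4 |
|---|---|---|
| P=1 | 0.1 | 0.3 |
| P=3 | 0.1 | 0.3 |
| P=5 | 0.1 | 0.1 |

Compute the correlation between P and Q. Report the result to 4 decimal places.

E[P] = 2.6,  E[Q] = 3.1
E[PQ] = 7.7
Cov(P,Q) = E[PQ] − E[P]E[Q] = 7.7 − (2.6)(3.1) = -0.36
var(P) = 2.24,  var(Q) = 1.89
ρ = -0.36 / √(2.24·1.89) ≈ -0.1750

-0.1750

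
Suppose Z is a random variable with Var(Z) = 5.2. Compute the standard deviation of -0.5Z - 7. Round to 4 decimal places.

Var(-0.5Z - 7) = (-0.5)²·5.2 = 1.3
σ(-0.5Z - 7) = √1.3 ≈ 1.1402

1.1402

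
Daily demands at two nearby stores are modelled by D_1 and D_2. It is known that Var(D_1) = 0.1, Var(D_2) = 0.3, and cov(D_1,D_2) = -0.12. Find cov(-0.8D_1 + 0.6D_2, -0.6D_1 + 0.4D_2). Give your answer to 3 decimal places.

cov(-0.8D_1 + 0.6D_2, -0.6D_1 + 0.4D_2) = (-0.8)(-0.6)Var(D_1) + (0.6)(0.4)Var(D_2) + [(-0.8)(0.4) + (0.6)(-0.6)]cov(D_1,D_2)
= 0.48·0.1 + 0.24·0.3 + -0.68·-0.12 = 0.2016

0.202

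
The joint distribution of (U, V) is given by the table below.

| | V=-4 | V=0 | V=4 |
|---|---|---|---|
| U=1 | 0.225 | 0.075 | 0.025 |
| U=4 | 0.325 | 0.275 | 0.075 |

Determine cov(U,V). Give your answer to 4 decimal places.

0.6450

E[U] = 3.025,  E[V] = -1.8
E[UV] = -4.8
cov(U,V) = E[UV] − E[U]E[V] = -4.8 − (3.025)(-1.8) = 0.645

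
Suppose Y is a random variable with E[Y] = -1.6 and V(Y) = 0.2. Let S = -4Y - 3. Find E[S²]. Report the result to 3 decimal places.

E[-4Y - 3] = -4·-1.6 − 3 = 3.4
V(-4Y - 3) = (-4)²·0.2 = 3.2
E[S²] = V(S) + (E[S])² = 3.2 + (3.4)² = 14.76

14.760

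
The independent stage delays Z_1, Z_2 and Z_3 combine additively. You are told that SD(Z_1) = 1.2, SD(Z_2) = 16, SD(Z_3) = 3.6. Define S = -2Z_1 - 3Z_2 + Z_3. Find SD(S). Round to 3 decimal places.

48.195

var(Z_1) = 1.44, var(Z_2) = 256, var(Z_3) = 12.96
By independence, var(S) = (-2)²var(Z_1) + (-3)²var(Z_2) + (1)²var(Z_3)
= (-2)²·1.44 + (-3)²·256 + (1)²·12.96 = 2322.72
SD(S) = √2322.72 ≈ 48.195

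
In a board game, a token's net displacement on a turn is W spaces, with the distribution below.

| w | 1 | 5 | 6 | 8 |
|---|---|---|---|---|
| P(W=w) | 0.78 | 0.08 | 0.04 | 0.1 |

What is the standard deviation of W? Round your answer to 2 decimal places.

2.39

E[W] = (1)(0.78) + (5)(0.08) + (6)(0.04) + (8)(0.1) = 2.22
E[W²] = (1)²(0.78) + (5)²(0.08) + (6)²(0.04) + (8)²(0.1) = 10.62
V(W) = E[W²] − (E[W])² = 10.62 − (2.22)² = 5.6916
SD(W) = √5.6916 ≈ 2.39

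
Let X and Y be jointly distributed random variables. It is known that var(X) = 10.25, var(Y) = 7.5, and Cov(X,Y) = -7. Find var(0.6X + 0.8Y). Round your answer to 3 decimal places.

1.770

var(0.6X + 0.8Y) = (0.6)²·var(X) + (0.8)²·var(Y) + 2·(0.6)·(0.8)·Cov(X,Y)
= 0.36·10.25 + 0.64·7.5 + 0.96·-7 = 1.77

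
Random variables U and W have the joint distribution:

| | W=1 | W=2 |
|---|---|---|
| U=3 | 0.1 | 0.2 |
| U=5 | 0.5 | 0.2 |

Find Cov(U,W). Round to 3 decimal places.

-0.160

E[U] = 4.4,  E[W] = 1.4
E[UW] = 6
Cov(U,W) = E[UW] − E[U]E[W] = 6 − (4.4)(1.4) = -0.16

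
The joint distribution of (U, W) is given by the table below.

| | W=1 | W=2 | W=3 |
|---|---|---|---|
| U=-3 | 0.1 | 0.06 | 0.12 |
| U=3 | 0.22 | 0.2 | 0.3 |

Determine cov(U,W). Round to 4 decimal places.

0.0480

E[U] = 1.32,  E[W] = 2.1
E[UW] = 2.82
cov(U,W) = E[UW] − E[U]E[W] = 2.82 − (1.32)(2.1) = 0.048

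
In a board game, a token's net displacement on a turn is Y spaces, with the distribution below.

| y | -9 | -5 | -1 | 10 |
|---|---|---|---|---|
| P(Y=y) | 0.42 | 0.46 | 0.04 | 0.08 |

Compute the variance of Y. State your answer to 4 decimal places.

E[Y] = (-9)(0.42) + (-5)(0.46) + (-1)(0.04) + (10)(0.08) = -5.32
E[Y²] = (-9)²(0.42) + (-5)²(0.46) + (-1)²(0.04) + (10)²(0.08) = 53.56
Var(Y) = E[Y²] − (E[Y])² = 53.56 − (-5.32)² = 25.2576

25.2576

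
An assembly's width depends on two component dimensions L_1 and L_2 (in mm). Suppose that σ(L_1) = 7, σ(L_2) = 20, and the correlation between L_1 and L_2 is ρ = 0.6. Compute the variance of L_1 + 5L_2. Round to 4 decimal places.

V(L_1) = (7)² = 49;  V(L_2) = (20)² = 400
Cov(L_1,L_2) = ρ·σ(L_1)·σ(L_2) = 0.6·7·20 = 84
V(L_1 + 5L_2) = (1)²·V(L_1) + (5)²·V(L_2) + 2·(1)·(5)·Cov(L_1,L_2)
= 1·49 + 25·400 + 10·84 = 10889

10889.0000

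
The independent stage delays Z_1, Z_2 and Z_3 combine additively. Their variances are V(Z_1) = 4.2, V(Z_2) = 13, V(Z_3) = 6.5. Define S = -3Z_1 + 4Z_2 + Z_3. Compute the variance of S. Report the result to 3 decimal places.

By independence, V(S) = (-3)²V(Z_1) + (4)²V(Z_2) + (1)²V(Z_3)
= (-3)²·4.2 + (4)²·13 + (1)²·6.5 = 252.3

252.300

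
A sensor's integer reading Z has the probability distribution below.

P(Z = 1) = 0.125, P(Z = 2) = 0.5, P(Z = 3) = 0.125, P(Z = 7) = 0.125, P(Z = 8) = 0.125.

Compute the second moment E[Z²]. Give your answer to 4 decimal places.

17.3750

E[Z²] = (1)²(0.125) + (2)²(0.5) + (3)²(0.125) + (7)²(0.125) + (8)²(0.125) = 17.375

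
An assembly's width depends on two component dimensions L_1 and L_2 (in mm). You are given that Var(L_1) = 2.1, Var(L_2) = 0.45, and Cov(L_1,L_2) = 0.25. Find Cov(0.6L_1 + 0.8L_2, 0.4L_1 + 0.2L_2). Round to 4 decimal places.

Cov(0.6L_1 + 0.8L_2, 0.4L_1 + 0.2L_2) = (0.6)(0.4)Var(L_1) + (0.8)(0.2)Var(L_2) + [(0.6)(0.2) + (0.8)(0.4)]Cov(L_1,L_2)
= 0.24·2.1 + 0.16·0.45 + 0.44·0.25 = 0.686

0.6860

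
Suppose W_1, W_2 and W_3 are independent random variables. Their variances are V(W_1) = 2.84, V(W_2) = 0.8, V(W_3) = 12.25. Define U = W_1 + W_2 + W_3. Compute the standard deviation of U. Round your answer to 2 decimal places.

3.99

By independence, V(U) = (1)²V(W_1) + (1)²V(W_2) + (1)²V(W_3)
= (1)²·2.84 + (1)²·0.8 + (1)²·12.25 = 15.89
SD(U) = √15.89 ≈ 3.99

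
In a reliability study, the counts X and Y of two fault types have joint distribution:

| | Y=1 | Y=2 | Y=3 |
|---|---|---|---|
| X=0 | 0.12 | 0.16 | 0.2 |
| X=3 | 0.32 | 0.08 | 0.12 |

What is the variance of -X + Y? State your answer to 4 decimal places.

E[X] = 1.56,  E[Y] = 1.88,  E[XY] = 2.52
Var(X) = 4.68 − (1.56)² = 2.2464;  Var(Y) = 4.28 − (1.88)² = 0.7456
Cov(X,Y) = 2.52 − (1.56)(1.88) = -0.4128
Var(-X + Y) = (-1)²·2.2464 + (1)²·0.7456 + 2·(-1)·(1)·-0.4128 = 3.8176

3.8176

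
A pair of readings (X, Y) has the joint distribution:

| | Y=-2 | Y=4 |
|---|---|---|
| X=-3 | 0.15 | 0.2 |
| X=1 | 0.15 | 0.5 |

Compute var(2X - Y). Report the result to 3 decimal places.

E[X] = -0.4,  E[Y] = 2.2,  E[XY] = 0.2
var(X) = 3.8 − (-0.4)² = 3.64;  var(Y) = 12.4 − (2.2)² = 7.56
Cov(X,Y) = 0.2 − (-0.4)(2.2) = 1.08
var(2X - Y) = (2)²·3.64 + (-1)²·7.56 + 2·(2)·(-1)·1.08 = 17.8

17.800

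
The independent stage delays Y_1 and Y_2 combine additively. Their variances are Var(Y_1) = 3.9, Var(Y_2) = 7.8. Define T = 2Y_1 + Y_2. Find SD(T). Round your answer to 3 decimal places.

By independence, Var(T) = (2)²Var(Y_1) + (1)²Var(Y_2)
= (2)²·3.9 + (1)²·7.8 = 23.4
SD(T) = √23.4 ≈ 4.837

4.837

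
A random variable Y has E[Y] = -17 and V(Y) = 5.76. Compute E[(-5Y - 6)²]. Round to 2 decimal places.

6385.00

E[-5Y - 6] = -5·-17 − 6 = 79
V(-5Y - 6) = (-5)²·5.76 = 144
E[(-5Y - 6)²] = V((-5Y - 6)) + (E[(-5Y - 6)])² = 144 + (79)² = 6385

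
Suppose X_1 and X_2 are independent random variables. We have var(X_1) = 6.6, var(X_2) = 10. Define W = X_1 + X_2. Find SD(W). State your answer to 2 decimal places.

4.07

By independence, var(W) = (1)²var(X_1) + (1)²var(X_2)
= (1)²·6.6 + (1)²·10 = 16.6
SD(W) = √16.6 ≈ 4.07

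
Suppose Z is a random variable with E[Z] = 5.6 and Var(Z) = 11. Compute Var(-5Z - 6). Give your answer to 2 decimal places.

275.00

Var(-5Z - 6) = (-5)²·Var(Z) = 25·11 = 275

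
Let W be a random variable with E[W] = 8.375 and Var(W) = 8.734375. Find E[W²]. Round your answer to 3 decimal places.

78.875

E[W²] = Var(W) + (E[W])² = 8.734375 + (8.375)² = 78.875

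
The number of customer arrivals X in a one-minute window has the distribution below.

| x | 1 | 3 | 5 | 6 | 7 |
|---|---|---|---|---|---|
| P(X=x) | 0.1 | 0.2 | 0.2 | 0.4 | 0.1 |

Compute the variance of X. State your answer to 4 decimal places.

3.1600

E[X] = (1)(0.1) + (3)(0.2) + (5)(0.2) + (6)(0.4) + (7)(0.1) = 4.8
E[X²] = (1)²(0.1) + (3)²(0.2) + (5)²(0.2) + (6)²(0.4) + (7)²(0.1) = 26.2
Var(X) = E[X²] − (E[X])² = 26.2 − (4.8)² = 3.16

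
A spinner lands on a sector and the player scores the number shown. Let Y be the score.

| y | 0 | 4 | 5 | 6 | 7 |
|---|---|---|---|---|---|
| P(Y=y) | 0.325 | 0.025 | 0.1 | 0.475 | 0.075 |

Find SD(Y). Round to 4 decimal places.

E[Y] = (0)(0.325) + (4)(0.025) + (5)(0.1) + (6)(0.475) + (7)(0.075) = 3.975
E[Y²] = (0)²(0.325) + (4)²(0.025) + (5)²(0.1) + (6)²(0.475) + (7)²(0.075) = 23.675
Var(Y) = E[Y²] − (E[Y])² = 23.675 − (3.975)² = 7.874375
SD(Y) = √7.874375 ≈ 2.8061

2.8061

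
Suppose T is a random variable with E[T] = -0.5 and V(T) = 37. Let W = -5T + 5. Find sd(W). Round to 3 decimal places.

30.414

V(-5T + 5) = (-5)²·37 = 925
sd(W) = √925 ≈ 30.414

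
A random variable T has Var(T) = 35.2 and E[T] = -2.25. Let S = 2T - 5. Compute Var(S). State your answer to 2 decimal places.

140.80

Var(2T - 5) = (2)²·Var(T) = 4·35.2 = 140.8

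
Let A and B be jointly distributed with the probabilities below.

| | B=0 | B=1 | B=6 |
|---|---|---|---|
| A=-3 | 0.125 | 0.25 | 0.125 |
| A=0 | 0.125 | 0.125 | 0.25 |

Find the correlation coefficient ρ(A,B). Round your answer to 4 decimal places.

0.2365

E[A] = -1.5,  E[B] = 2.625
E[AB] = -3
cov(A,B) = E[AB] − E[A]E[B] = -3 − (-1.5)(2.625) = 0.9375
V(A) = 2.25,  V(B) = 6.984375
ρ = 0.9375 / √(2.25·6.984375) ≈ 0.2365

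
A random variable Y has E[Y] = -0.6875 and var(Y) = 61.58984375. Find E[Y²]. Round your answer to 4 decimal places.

E[Y²] = var(Y) + (E[Y])² = 61.58984375 + (-0.6875)² = 62.0625

62.0625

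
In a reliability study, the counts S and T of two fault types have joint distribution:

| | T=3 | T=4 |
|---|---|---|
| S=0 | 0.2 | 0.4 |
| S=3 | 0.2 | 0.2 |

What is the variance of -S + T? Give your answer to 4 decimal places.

2.6400

E[S] = 1.2,  E[T] = 3.6,  E[ST] = 4.2
Var(S) = 3.6 − (1.2)² = 2.16;  Var(T) = 13.2 − (3.6)² = 0.24
Cov(S,T) = 4.2 − (1.2)(3.6) = -0.12
Var(-S + T) = (-1)²·2.16 + (1)²·0.24 + 2·(-1)·(1)·-0.12 = 2.64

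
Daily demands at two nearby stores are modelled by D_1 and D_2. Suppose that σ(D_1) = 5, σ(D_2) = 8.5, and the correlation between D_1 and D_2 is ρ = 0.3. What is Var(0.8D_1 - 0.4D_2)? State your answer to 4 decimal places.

19.4000

Var(D_1) = (5)² = 25;  Var(D_2) = (8.5)² = 72.25
cov(D_1,D_2) = ρ·σ(D_1)·σ(D_2) = 0.3·5·8.5 = 12.75
Var(0.8D_1 - 0.4D_2) = (0.8)²·Var(D_1) + (-0.4)²·Var(D_2) + 2·(0.8)·(-0.4)·cov(D_1,D_2)
= 0.64·25 + 0.16·72.25 + -0.64·12.75 = 19.4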